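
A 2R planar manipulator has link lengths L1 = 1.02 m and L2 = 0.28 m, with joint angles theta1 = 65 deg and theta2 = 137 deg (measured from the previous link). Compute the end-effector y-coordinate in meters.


y = L1*sin(th1) + L2*sin(th1+th2) = 1.02*sin(65 deg) + 0.28*sin(202 deg) = 0.8195

0.8195 m


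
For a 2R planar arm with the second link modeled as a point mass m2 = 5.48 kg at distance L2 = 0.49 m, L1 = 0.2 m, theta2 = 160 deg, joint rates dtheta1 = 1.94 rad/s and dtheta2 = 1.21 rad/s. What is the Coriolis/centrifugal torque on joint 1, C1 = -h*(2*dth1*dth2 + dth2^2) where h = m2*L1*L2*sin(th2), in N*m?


h = m2*L1*L2*sin(th2) = 5.48*0.2*0.49*sin(160 deg) = 0.183678
C1 = -h*(2*1.94*1.21 + 1.21^2) = -0.183678*6.1589 = -1.1313

-1.1313 N*m


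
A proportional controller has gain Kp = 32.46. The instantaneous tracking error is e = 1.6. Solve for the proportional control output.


u_P = Kp * e = 32.46 * 1.6 = 51.9360

51.9360


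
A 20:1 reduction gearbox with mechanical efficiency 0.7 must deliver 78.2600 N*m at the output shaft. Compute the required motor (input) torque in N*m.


tau_in = tau_out / (N * eta) = 78.2600 / (20 * 0.7) = 5.5900

5.5900 N*m


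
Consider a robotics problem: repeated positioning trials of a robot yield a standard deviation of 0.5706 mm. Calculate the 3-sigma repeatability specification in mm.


repeatability = 3*sigma = 3*0.5706 = 1.7118

1.7118 mm


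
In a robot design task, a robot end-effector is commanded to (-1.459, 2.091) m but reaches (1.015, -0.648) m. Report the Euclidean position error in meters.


dx = 1.015 - (-1.459) = 2.4740, dy = -0.648 - (2.091) = -2.7390
err = sqrt(6.120676 + 7.502121) = 3.6909

3.6909 m


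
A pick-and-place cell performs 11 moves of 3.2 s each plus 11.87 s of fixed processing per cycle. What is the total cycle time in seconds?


T = 11*3.2 + 11.87 = 47.0700

47.0700 s


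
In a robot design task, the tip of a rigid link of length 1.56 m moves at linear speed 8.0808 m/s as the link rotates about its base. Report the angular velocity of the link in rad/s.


omega = v / L = 8.0808 / 1.56 = 5.1800

5.1800 rad/s


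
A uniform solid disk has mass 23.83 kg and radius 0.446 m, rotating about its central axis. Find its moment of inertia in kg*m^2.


I = (1/2)*m*R^2 = 0.5*23.83*0.446^2 = 2.3701

2.3701 kg*m^2


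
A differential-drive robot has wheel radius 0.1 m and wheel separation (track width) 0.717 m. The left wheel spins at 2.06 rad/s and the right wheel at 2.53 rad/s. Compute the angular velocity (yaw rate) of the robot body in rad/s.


omega = r*(wR - wL)/L = 0.1*(2.53 - (2.06))/0.717 = 0.0656

0.0656 rad/s


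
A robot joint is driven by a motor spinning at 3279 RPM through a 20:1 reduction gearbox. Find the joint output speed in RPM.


omega_joint = omega_motor / N = 3279 / 20 = 163.9500

163.9500 RPM


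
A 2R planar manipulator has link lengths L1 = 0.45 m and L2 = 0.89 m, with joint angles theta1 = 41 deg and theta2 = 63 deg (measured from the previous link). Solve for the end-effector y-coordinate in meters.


y = L1*sin(th1) + L2*sin(th1+th2) = 0.45*sin(41 deg) + 0.89*sin(104 deg) = 1.1588

1.1588 m


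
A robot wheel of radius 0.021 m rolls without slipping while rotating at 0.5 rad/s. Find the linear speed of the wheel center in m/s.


v = omega * r = 0.5 * 0.021 = 0.0105

0.0105 m/s


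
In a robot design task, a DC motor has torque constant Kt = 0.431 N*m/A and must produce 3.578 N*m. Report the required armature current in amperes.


I = tau / Kt = 3.578/0.431 = 8.3016

8.3016 A


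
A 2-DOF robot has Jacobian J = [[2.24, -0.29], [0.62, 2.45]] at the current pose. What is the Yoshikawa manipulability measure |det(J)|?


det(J) = 2.24*2.45 - (-0.29)*(0.62) = 5.6678
|det(J)| = 5.6678

5.6678


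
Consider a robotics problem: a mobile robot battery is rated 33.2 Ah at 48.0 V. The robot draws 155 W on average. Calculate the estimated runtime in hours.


E = 33.2*48.0 = 1593.6000 Wh
t = E/P = 1593.6000/155 = 10.2813

10.2813 hours


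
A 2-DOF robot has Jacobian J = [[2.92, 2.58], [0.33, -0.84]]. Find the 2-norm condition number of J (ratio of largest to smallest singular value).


JJ^T eigenvalues: trace(JJ^T) = 15.9973, det(JJ^T) = det(J)^2 = 10.91773764
s_max^2 = (15.9973 + sqrt(212.24265673))/2 = 15.28292513
s_min^2 = (15.9973 - sqrt(212.24265673))/2 = 0.71437487
kappa = s_max/s_min = sqrt(15.28292513/0.71437487) = 4.6253

4.6253


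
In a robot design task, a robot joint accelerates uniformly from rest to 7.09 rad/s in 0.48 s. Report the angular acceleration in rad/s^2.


alpha = delta_omega / t = 7.09 / 0.48 = 14.7708

14.7708 rad/s^2


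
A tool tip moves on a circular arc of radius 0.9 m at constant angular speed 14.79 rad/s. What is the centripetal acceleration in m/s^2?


a_c = omega^2 * r = 14.79^2 * 0.9 = 196.8697

196.8697 m/s^2


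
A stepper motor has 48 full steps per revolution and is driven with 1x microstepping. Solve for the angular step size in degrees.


step = 360/(48*1) = 360/48 = 7.5000

7.5000 degrees


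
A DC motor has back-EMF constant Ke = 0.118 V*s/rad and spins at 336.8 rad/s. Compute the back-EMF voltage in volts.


V_emf = Ke * omega = 0.118*336.8 = 39.7424

39.7424 V


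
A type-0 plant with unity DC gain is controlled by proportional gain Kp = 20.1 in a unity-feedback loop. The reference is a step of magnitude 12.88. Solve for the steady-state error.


e_ss = R/(1 + Kp) = 12.88/(1 + 20.1) = 12.88/21.1000 = 0.6104

0.6104


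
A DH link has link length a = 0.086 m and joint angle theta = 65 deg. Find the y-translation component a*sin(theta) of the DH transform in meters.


a*sin(theta) = 0.086*sin(65 deg) = 0.0779

0.0779 m


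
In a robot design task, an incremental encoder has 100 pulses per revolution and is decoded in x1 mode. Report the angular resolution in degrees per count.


resolution = 360 / (PPR * 1) = 360 / 100 = 3.6000

3.6000 degrees


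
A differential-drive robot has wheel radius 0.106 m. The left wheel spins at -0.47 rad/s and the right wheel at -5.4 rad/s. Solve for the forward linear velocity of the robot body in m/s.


v = r*(wR + wL)/2 = 0.106*(-5.4 + -0.47)/2 = -0.3111

-0.3111 m/s


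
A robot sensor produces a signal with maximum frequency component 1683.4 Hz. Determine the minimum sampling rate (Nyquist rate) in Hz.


f_s,min = 2*f_max = 2*1683.4 = 3366.8000

3366.8000 Hz


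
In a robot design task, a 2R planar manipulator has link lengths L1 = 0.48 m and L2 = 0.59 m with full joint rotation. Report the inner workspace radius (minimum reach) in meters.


r_min = |L1 - L2| = |0.48 - 0.59| = 0.1100

0.1100 m


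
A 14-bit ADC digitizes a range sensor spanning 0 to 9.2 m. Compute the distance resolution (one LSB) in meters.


res = range / 2^n = 9.2/2^14 = 9.2/16384 = 5.6152e-04

5.6152e-04 m


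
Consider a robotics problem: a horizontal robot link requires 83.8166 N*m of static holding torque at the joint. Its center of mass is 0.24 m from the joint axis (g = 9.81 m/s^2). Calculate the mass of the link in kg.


m = tau / (g*L) = 83.8166 / (9.81 * 0.24) = 35.6000

35.6000 kg


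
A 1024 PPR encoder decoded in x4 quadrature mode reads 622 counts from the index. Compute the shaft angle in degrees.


angle = counts * 360 / (PPR*4) = 622 * 360 / 4096 = 54.6680

54.6680 degrees


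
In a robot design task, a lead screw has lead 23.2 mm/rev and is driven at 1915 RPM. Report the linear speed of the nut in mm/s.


v = lead * (RPM/60) = 23.2*1915/60 = 740.4667

740.4667 mm/s


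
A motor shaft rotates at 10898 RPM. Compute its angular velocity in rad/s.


omega = 10898 * 2*pi/60 = 1141.2359

1141.2359 rad/s


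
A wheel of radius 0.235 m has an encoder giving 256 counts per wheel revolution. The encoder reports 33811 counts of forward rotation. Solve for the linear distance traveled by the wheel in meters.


revs = 33811/256 = 132.074219
d = revs * 2*pi*r = 132.074219 * 2*pi*0.235 = 195.0140

195.0140 m


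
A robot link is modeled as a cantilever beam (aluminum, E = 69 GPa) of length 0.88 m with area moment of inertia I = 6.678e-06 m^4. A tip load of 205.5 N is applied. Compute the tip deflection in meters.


delta = F*L^3/(3*E*I) = 205.5*0.88^3/(3*6.900e+10*6.678e-06)
      = 140.042496/1382346 = 1.0131e-04

1.0131e-04 m


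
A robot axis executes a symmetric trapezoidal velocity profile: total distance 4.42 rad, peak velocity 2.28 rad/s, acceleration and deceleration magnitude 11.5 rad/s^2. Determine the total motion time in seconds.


t_acc = v/a = 2.28/11.5 = 0.198261 s
d_acc = v^2/(2a) = 0.226017 rad (each ramp)
d_cruise = 4.42 - 2*0.226017 = 3.967966 rad
t_cruise = 3.967966/2.28 = 1.740336 s
t_total = 2*0.198261 + 1.740336 = 2.1369

2.1369 s


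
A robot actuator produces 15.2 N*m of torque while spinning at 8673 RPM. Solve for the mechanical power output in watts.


omega = 8673 * 2*pi/60 = 908.234436 rad/s
P = tau * omega = 15.2 * 908.234436 = 13805.1634

13805.1634 W


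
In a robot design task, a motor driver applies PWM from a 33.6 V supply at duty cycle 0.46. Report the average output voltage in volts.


V_avg = V_supply * D = 33.6*0.46 = 15.4560

15.4560 V


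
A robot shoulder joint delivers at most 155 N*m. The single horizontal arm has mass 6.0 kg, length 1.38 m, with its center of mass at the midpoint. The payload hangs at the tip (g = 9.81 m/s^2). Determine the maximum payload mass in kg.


tau_arm = m_arm*g*(L/2) = 6.0*9.81*1.38/2 = 40.6134 N*m
tau_payload = tau_max - tau_arm = 155 - 40.6134 = 114.3866
m_payload = tau_payload / (g*L) = 114.3866 / (9.81*1.38) = 8.4494

8.4494 kg


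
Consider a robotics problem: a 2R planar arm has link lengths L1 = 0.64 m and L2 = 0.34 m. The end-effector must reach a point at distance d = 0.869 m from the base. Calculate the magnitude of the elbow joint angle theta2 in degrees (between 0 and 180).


cos(th2) = (d^2 - L1^2 - L2^2)/(2*L1*L2) = (0.869^2 - 0.64^2 - 0.34^2)/(2*0.64*0.34) = 0.52840303
th2 = acos(0.52840303) = 58.1024 deg

58.1024 degrees


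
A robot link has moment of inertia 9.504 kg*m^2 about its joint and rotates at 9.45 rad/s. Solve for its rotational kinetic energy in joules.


KE = (1/2)*I*omega^2 = 0.5*9.504*9.45^2 = 424.3655

424.3655 J


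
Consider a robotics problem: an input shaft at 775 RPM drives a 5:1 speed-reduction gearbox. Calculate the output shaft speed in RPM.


omega_out = omega_in / N = 775 / 5 = 155.0000

155.0000 RPM


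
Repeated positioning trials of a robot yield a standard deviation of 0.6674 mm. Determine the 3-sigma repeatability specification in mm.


repeatability = 3*sigma = 3*0.6674 = 2.0022

2.0022 mm


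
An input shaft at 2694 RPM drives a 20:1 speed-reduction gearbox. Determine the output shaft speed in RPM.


omega_out = omega_in / N = 2694 / 20 = 134.7000

134.7000 RPM


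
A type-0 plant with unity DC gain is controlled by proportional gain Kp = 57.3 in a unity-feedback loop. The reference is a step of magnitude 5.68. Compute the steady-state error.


e_ss = R/(1 + Kp) = 5.68/(1 + 57.3) = 5.68/58.3000 = 0.0974

0.0974


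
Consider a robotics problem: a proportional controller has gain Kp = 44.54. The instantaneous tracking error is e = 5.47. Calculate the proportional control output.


u_P = Kp * e = 44.54 * 5.47 = 243.6338

243.6338


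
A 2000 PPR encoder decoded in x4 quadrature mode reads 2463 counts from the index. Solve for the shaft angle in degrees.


angle = counts * 360 / (PPR*4) = 2463 * 360 / 8000 = 110.8350

110.8350 degrees


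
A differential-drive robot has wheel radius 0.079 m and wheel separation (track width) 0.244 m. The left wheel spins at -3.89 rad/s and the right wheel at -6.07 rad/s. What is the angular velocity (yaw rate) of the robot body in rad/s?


omega = r*(wR - wL)/L = 0.079*(-6.07 - (-3.89))/0.244 = -0.7058

-0.7058 rad/s


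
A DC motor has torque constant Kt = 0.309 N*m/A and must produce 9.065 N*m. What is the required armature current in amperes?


I = tau / Kt = 9.065/0.309 = 29.3366

29.3366 A


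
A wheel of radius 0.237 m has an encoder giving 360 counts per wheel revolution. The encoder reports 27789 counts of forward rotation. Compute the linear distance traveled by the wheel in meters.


revs = 27789/360 = 77.191667
d = revs * 2*pi*r = 77.191667 * 2*pi*0.237 = 114.9473

114.9473 m


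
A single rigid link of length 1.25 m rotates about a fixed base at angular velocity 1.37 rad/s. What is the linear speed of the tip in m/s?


v = L*omega = 1.25 * 1.37 = 1.7125

1.7125 m/s


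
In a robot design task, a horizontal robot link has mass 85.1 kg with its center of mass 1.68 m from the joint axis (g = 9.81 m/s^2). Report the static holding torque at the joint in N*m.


tau = m*g*L = 85.1 * 9.81 * 1.68 = 1402.5161

1402.5161 N*m


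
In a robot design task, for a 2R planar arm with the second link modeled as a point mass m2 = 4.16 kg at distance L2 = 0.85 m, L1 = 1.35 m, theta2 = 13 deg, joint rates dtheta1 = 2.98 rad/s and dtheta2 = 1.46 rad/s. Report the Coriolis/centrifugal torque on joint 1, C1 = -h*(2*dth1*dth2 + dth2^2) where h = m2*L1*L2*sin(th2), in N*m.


h = m2*L1*L2*sin(th2) = 4.16*1.35*0.85*sin(13 deg) = 1.073826
C1 = -h*(2*2.98*1.46 + 1.46^2) = -1.073826*10.8332 = -11.6330

-11.6330 N*m


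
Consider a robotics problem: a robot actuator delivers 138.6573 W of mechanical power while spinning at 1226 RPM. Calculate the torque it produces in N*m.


omega = 1226 * 2*pi/60 = 128.386420 rad/s
tau = P / omega = 138.6573 / 128.386420 = 1.0800

1.0800 N*m


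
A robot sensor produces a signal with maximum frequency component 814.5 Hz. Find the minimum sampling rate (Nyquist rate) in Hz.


f_s,min = 2*f_max = 2*814.5 = 1629.0000

1629.0000 Hz


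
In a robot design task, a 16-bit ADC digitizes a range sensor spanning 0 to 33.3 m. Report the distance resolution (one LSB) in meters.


res = range / 2^n = 33.3/2^16 = 33.3/65536 = 5.0812e-04

5.0812e-04 m


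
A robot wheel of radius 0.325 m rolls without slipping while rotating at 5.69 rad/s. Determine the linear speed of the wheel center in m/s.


v = omega * r = 5.69 * 0.325 = 1.8493

1.8493 m/s


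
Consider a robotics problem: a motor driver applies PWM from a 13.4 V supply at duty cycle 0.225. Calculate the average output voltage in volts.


V_avg = V_supply * D = 13.4*0.225 = 3.0150

3.0150 V


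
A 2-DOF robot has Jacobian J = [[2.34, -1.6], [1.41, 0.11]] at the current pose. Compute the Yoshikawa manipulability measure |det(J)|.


det(J) = 2.34*0.11 - (-1.6)*(1.41) = 2.5134
|det(J)| = 2.5134

2.5134


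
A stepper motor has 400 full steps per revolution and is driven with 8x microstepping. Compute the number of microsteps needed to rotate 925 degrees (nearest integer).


step_size = 360/(400*8) = 360/3200 = 0.112500 deg
n = 925/(360/3200) = 925*3200/360 = 8222.2222 -> 8222

8222 steps


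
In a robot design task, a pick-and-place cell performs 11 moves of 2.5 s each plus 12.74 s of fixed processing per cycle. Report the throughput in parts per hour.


T_cycle = 11*2.5 + 12.74 = 40.2400 s
rate = 3600/T = 89.4632

89.4632 parts/hour


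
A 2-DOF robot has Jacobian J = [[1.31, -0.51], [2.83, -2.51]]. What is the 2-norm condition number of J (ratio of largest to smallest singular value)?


JJ^T eigenvalues: trace(JJ^T) = 16.2852, det(JJ^T) = det(J)^2 = 3.40328704
s_max^2 = (16.2852 + sqrt(251.59459088))/2 = 16.07346677
s_min^2 = (16.2852 - sqrt(251.59459088))/2 = 0.21173323
kappa = s_max/s_min = sqrt(16.07346677/0.21173323) = 8.7129

8.7129


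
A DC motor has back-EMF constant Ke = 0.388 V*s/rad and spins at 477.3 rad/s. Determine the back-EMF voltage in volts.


V_emf = Ke * omega = 0.388*477.3 = 185.1924

185.1924 V


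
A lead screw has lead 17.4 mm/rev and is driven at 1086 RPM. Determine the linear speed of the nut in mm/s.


v = lead * (RPM/60) = 17.4*1086/60 = 314.9400

314.9400 mm/s


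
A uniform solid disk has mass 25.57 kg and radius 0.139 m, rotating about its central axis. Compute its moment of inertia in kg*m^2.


I = (1/2)*m*R^2 = 0.5*25.57*0.139^2 = 0.2470

0.2470 kg*m^2


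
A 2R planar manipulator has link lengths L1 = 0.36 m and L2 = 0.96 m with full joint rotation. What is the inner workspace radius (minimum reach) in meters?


r_min = |L1 - L2| = |0.36 - 0.96| = 0.6000

0.6000 m


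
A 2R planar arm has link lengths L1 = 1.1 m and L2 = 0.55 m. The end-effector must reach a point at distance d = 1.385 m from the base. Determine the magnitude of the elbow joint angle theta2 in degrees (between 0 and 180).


cos(th2) = (d^2 - L1^2 - L2^2)/(2*L1*L2) = (1.385^2 - 1.1^2 - 0.55^2)/(2*1.1*0.55) = 0.33530992
th2 = acos(0.33530992) = 70.4086 deg

70.4086 degrees


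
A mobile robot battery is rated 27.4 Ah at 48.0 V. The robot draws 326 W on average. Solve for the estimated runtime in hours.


E = 27.4*48.0 = 1315.2000 Wh
t = E/P = 1315.2000/326 = 4.0344

4.0344 hours


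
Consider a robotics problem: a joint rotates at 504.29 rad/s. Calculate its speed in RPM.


RPM = 504.29 * 60/(2*pi) = 4815.6148

4815.6148 RPM


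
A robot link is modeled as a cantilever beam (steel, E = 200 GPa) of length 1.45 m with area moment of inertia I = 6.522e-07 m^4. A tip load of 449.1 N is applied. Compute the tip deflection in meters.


delta = F*L^3/(3*E*I) = 449.1*1.45^3/(3*2.000e+11*6.522e-07)
      = 1369.1374875/391320 = 0.0035

0.0035 m


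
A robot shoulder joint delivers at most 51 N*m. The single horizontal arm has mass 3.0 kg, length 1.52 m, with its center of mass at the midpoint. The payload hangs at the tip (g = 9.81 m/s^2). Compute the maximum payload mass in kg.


tau_arm = m_arm*g*(L/2) = 3.0*9.81*1.52/2 = 22.3668 N*m
tau_payload = tau_max - tau_arm = 51 - 22.3668 = 28.6332
m_payload = tau_payload / (g*L) = 28.6332 / (9.81*1.52) = 1.9202

1.9202 kg


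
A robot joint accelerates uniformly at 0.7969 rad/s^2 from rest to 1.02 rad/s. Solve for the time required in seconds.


t = delta_omega / alpha = 1.02 / 0.7969 = 1.2800

1.2800 s


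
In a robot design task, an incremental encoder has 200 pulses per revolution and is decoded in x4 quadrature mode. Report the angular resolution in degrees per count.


resolution = 360 / (PPR * 4) = 360 / 800 = 0.4500

0.4500 degrees


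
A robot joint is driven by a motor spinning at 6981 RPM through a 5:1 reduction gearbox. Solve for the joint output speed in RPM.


omega_joint = omega_motor / N = 6981 / 5 = 1396.2000

1396.2000 RPM


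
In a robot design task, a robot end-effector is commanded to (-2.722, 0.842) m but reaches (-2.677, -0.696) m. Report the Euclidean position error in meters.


dx = -2.677 - (-2.722) = 0.0450, dy = -0.696 - (0.842) = -1.5380
err = sqrt(0.002025 + 2.365444) = 1.5387

1.5387 m


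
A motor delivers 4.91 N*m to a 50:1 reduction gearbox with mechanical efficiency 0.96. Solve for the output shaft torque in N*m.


tau_out = tau_in * N * eta = 4.91 * 50 * 0.96 = 235.6800

235.6800 N*m


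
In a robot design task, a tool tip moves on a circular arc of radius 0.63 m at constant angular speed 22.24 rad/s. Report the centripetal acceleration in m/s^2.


a_c = omega^2 * r = 22.24^2 * 0.63 = 311.6091

311.6091 m/s^2


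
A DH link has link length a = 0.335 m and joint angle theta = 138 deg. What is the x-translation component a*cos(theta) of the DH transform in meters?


a*cos(theta) = 0.335*cos(138 deg) = -0.2490

-0.2490 m


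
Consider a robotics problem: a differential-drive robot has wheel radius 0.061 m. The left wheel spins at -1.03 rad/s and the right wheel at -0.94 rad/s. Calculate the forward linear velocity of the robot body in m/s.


v = r*(wR + wL)/2 = 0.061*(-0.94 + -1.03)/2 = -0.0601

-0.0601 m/s


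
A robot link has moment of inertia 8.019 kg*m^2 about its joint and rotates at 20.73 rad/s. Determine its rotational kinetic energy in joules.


KE = (1/2)*I*omega^2 = 0.5*8.019*20.73^2 = 1723.0141

1723.0141 J


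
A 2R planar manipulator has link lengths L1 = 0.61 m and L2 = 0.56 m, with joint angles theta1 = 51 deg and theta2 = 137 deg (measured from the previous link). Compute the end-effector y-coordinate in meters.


y = L1*sin(th1) + L2*sin(th1+th2) = 0.61*sin(51 deg) + 0.56*sin(188 deg) = 0.3961

0.3961 m


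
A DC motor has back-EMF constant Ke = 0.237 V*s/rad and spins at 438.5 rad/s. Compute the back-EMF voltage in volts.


V_emf = Ke * omega = 0.237*438.5 = 103.9245

103.9245 V


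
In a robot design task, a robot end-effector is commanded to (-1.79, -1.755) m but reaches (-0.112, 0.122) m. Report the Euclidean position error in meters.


dx = -0.112 - (-1.79) = 1.6780, dy = 0.122 - (-1.755) = 1.8770
err = sqrt(2.815684 + 3.523129) = 2.5177

2.5177 m


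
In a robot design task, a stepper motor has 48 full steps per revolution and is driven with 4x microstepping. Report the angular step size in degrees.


step = 360/(48*4) = 360/192 = 1.8750

1.8750 degrees


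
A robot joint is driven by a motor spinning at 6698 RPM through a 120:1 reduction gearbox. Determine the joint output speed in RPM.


omega_joint = omega_motor / N = 6698 / 120 = 55.8167

55.8167 RPM


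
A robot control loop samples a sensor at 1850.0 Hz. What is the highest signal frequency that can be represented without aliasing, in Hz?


f_max = f_s/2 = 1850.0/2 = 925.0000

925.0000 Hz


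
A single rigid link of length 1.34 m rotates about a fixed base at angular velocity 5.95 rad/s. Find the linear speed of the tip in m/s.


v = L*omega = 1.34 * 5.95 = 7.9730

7.9730 m/s


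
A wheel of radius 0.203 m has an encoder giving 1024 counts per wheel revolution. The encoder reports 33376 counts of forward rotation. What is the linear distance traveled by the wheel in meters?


revs = 33376/1024 = 32.593750
d = revs * 2*pi*r = 32.593750 * 2*pi*0.203 = 41.5729

41.5729 m


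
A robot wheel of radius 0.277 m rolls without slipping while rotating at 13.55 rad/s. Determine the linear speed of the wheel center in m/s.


v = omega * r = 13.55 * 0.277 = 3.7534

3.7534 m/s


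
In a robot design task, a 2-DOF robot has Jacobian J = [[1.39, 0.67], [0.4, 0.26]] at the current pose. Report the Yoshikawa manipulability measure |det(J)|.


det(J) = 1.39*0.26 - (0.67)*(0.4) = 0.0934
|det(J)| = 0.0934

0.0934


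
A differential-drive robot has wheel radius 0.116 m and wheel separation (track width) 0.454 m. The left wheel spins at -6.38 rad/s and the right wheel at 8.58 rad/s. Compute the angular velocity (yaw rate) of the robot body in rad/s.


omega = r*(wR - wL)/L = 0.116*(8.58 - (-6.38))/0.454 = 3.8224

3.8224 rad/s


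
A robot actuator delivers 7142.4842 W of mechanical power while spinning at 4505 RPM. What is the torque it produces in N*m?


omega = 4505 * 2*pi/60 = 471.762497 rad/s
tau = P / omega = 7142.4842 / 471.762497 = 15.1400

15.1400 N*m


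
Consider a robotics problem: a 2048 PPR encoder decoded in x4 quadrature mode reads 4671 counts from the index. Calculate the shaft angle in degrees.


angle = counts * 360 / (PPR*4) = 4671 * 360 / 8192 = 205.2686

205.2686 degrees


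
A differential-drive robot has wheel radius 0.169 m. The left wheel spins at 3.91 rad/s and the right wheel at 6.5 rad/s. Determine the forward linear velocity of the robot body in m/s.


v = r*(wR + wL)/2 = 0.169*(6.5 + 3.91)/2 = 0.8796

0.8796 m/s


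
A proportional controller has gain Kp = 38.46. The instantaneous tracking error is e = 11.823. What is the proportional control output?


u_P = Kp * e = 38.46 * 11.823 = 454.7126

454.7126


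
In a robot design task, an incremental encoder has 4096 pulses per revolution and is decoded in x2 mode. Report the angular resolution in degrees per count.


resolution = 360 / (PPR * 2) = 360 / 8192 = 0.0439

0.0439 degrees


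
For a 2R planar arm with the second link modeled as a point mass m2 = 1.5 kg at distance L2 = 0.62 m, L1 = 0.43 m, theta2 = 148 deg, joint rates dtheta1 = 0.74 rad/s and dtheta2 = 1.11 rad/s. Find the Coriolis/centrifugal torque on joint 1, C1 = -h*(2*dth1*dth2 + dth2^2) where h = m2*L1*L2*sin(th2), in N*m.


h = m2*L1*L2*sin(th2) = 1.5*0.43*0.62*sin(148 deg) = 0.211915
C1 = -h*(2*0.74*1.11 + 1.11^2) = -0.211915*2.8749 = -0.6092

-0.6092 N*m


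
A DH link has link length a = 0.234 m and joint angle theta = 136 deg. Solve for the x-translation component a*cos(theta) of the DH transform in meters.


a*cos(theta) = 0.234*cos(136 deg) = -0.1683

-0.1683 m


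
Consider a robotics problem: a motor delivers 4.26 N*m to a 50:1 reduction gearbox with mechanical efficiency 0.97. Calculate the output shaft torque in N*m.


tau_out = tau_in * N * eta = 4.26 * 50 * 0.97 = 206.6100

206.6100 N*m


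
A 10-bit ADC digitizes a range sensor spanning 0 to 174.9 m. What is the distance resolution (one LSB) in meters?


res = range / 2^n = 174.9/2^10 = 174.9/1024 = 0.1708

0.1708 m


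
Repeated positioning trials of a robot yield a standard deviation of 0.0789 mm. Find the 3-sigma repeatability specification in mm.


repeatability = 3*sigma = 3*0.0789 = 0.2367

0.2367 mm


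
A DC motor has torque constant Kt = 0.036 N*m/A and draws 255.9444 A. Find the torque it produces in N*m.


tau = Kt * I = 0.036*255.9444 = 9.2140

9.2140 N*m


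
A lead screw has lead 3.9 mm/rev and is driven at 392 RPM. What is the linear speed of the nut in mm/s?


v = lead * (RPM/60) = 3.9*392/60 = 25.4800

25.4800 mm/s


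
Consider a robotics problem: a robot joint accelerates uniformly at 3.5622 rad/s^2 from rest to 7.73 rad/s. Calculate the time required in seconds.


t = delta_omega / alpha = 7.73 / 3.5622 = 2.1700

2.1700 s


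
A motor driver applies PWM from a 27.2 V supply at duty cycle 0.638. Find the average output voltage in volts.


V_avg = V_supply * D = 27.2*0.638 = 17.3536

17.3536 V


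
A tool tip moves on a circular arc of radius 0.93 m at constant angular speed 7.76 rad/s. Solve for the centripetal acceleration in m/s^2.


a_c = omega^2 * r = 7.76^2 * 0.93 = 56.0024

56.0024 m/s^2


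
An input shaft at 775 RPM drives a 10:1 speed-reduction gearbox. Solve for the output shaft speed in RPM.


omega_out = omega_in / N = 775 / 10 = 77.5000

77.5000 RPM


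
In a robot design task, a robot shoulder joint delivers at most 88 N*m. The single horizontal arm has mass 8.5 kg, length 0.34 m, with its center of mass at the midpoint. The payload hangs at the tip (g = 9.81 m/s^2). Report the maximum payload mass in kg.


tau_arm = m_arm*g*(L/2) = 8.5*9.81*0.34/2 = 14.1755 N*m
tau_payload = tau_max - tau_arm = 88 - 14.1755 = 73.8245
m_payload = tau_payload / (g*L) = 73.8245 / (9.81*0.34) = 22.1336

22.1336 kg


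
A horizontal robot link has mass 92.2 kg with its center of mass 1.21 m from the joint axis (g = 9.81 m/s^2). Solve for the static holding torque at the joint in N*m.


tau = m*g*L = 92.2 * 9.81 * 1.21 = 1094.4232

1094.4232 N*m


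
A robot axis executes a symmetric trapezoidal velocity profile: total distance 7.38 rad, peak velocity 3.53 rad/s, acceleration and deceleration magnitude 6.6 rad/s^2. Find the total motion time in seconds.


t_acc = v/a = 3.53/6.6 = 0.534848 s
d_acc = v^2/(2a) = 0.944008 rad (each ramp)
d_cruise = 7.38 - 2*0.944008 = 5.491984 rad
t_cruise = 5.491984/3.53 = 1.555803 s
t_total = 2*0.534848 + 1.555803 = 2.6255

2.6255 s


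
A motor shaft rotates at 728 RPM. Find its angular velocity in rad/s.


omega = 728 * 2*pi/60 = 76.2360

76.2360 rad/s


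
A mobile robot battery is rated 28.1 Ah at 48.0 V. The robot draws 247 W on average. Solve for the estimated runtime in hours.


E = 28.1*48.0 = 1348.8000 Wh
t = E/P = 1348.8000/247 = 5.4607

5.4607 hours


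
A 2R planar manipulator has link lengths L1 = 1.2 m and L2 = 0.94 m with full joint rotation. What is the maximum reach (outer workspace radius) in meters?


r_max = L1 + L2 = 1.2 + 0.94 = 2.1400

2.1400 m


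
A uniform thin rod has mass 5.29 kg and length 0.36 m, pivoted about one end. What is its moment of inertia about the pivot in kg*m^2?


I = (1/3)*m*L^2 = (1/3)*5.29*0.36^2 = 0.2285

0.2285 kg*m^2


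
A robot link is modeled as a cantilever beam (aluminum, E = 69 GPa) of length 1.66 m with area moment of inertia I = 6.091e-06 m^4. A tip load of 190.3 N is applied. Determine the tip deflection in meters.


delta = F*L^3/(3*E*I) = 190.3*1.66^3/(3*6.900e+10*6.091e-06)
      = 870.4885288/1260837 = 6.9041e-04

6.9041e-04 m


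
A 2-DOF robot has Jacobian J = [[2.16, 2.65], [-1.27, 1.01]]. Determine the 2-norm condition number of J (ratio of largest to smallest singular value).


JJ^T eigenvalues: trace(JJ^T) = 14.3211, det(JJ^T) = det(J)^2 = 30.77031841
s_max^2 = (14.3211 + sqrt(82.01263157))/2 = 11.68859129
s_min^2 = (14.3211 - sqrt(82.01263157))/2 = 2.63250871
kappa = s_max/s_min = sqrt(11.68859129/2.63250871) = 2.1072

2.1072


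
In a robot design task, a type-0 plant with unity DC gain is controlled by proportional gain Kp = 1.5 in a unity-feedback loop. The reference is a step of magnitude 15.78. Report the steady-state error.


e_ss = R/(1 + Kp) = 15.78/(1 + 1.5) = 15.78/2.5000 = 6.3120

6.3120


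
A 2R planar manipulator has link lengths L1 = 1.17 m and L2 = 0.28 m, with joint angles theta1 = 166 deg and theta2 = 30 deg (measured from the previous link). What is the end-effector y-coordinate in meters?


y = L1*sin(th1) + L2*sin(th1+th2) = 1.17*sin(166 deg) + 0.28*sin(196 deg) = 0.2059

0.2059 m


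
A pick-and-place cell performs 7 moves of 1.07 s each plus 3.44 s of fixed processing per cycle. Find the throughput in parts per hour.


T_cycle = 7*1.07 + 3.44 = 10.9300 s
rate = 3600/T = 329.3687

329.3687 parts/hour


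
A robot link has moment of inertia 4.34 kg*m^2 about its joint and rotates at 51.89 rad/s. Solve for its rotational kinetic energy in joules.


KE = (1/2)*I*omega^2 = 0.5*4.34*51.89^2 = 5842.8815

5842.8815 J


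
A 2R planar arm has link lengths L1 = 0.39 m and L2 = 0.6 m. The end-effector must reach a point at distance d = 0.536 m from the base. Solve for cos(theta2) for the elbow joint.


cos(th2) = (d^2 - L1^2 - L2^2)/(2*L1*L2) = (0.536^2 - 0.39^2 - 0.6^2)/(2*0.39*0.6) = -0.4804

-0.4804


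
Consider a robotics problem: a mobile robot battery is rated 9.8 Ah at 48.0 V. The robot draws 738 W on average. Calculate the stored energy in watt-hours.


E = capacity * V = 9.8*48.0 = 470.4000

470.4000 Wh


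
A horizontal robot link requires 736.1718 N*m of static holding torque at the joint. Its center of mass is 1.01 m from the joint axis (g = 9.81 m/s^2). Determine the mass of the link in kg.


m = tau / (g*L) = 736.1718 / (9.81 * 1.01) = 74.3000

74.3000 kg


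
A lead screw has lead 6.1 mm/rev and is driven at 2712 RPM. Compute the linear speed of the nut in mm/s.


v = lead * (RPM/60) = 6.1*2712/60 = 275.7200

275.7200 mm/s


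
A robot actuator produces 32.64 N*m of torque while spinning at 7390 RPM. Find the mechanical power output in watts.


omega = 7390 * 2*pi/60 = 773.878990 rad/s
P = tau * omega = 32.64 * 773.878990 = 25259.4102

25259.4102 W


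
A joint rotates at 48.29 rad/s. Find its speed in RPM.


RPM = 48.29 * 60/(2*pi) = 461.1355

461.1355 RPM


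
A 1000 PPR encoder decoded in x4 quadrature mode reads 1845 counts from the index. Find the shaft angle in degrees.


angle = counts * 360 / (PPR*4) = 1845 * 360 / 4000 = 166.0500

166.0500 degrees


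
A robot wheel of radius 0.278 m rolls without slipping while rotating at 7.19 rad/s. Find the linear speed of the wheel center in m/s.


v = omega * r = 7.19 * 0.278 = 1.9988

1.9988 m/s


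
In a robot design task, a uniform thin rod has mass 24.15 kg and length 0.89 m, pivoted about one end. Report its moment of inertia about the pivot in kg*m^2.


I = (1/3)*m*L^2 = (1/3)*24.15*0.89^2 = 6.3764

6.3764 kg*m^2


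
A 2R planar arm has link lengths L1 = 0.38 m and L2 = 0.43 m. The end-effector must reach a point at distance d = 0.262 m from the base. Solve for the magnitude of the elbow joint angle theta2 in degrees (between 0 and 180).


cos(th2) = (d^2 - L1^2 - L2^2)/(2*L1*L2) = (0.262^2 - 0.38^2 - 0.43^2)/(2*0.38*0.43) = -0.79760098
th2 = acos(-0.79760098) = 142.9016 deg

142.9016 degrees


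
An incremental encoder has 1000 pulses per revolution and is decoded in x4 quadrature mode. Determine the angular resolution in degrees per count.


resolution = 360 / (PPR * 4) = 360 / 4000 = 0.0900

0.0900 degrees


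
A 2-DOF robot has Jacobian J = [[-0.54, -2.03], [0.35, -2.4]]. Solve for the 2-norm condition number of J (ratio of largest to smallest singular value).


JJ^T eigenvalues: trace(JJ^T) = 10.2950, det(JJ^T) = det(J)^2 = 4.02604225
s_max^2 = (10.2950 + sqrt(89.88285600))/2 = 9.88782847
s_min^2 = (10.2950 - sqrt(89.88285600))/2 = 0.40717153
kappa = s_max/s_min = sqrt(9.88782847/0.40717153) = 4.9279

4.9279


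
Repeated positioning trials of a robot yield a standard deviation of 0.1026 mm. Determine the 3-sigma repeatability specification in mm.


repeatability = 3*sigma = 3*0.1026 = 0.3078

0.3078 mm


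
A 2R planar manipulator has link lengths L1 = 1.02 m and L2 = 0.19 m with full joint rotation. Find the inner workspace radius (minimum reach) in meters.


r_min = |L1 - L2| = |1.02 - 0.19| = 0.8300

0.8300 m


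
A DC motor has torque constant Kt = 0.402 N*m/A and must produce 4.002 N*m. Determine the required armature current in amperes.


I = tau / Kt = 4.002/0.402 = 9.9552

9.9552 A


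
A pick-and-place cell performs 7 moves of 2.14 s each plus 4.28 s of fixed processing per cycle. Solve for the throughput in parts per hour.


T_cycle = 7*2.14 + 4.28 = 19.2600 s
rate = 3600/T = 186.9159

186.9159 parts/hour


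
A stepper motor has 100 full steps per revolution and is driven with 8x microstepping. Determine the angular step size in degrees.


step = 360/(100*8) = 360/800 = 0.4500

0.4500 degrees


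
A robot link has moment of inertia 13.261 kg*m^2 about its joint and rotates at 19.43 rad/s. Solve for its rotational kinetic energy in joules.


KE = (1/2)*I*omega^2 = 0.5*13.261*19.43^2 = 2503.1788

2503.1788 J


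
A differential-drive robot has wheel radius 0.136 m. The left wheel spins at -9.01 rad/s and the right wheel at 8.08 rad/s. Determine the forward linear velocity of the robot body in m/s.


v = r*(wR + wL)/2 = 0.136*(8.08 + -9.01)/2 = -0.0632

-0.0632 m/s


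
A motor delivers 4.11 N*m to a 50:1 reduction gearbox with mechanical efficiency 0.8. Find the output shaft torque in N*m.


tau_out = tau_in * N * eta = 4.11 * 50 * 0.8 = 164.4000

164.4000 N*m


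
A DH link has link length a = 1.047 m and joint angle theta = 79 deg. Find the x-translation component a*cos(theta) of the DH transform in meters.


a*cos(theta) = 1.047*cos(79 deg) = 0.1998

0.1998 m


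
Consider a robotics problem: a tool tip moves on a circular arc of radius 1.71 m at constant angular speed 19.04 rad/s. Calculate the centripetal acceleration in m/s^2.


a_c = omega^2 * r = 19.04^2 * 1.71 = 619.9119

619.9119 m/s^2


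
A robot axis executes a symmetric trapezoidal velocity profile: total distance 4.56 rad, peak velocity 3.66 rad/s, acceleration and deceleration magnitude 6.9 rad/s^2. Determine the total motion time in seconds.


t_acc = v/a = 3.66/6.9 = 0.530435 s
d_acc = v^2/(2a) = 0.970696 rad (each ramp)
d_cruise = 4.56 - 2*0.970696 = 2.618608 rad
t_cruise = 2.618608/3.66 = 0.715467 s
t_total = 2*0.530435 + 0.715467 = 1.7763

1.7763 s


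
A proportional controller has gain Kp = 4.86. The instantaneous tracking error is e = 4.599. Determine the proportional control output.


u_P = Kp * e = 4.86 * 4.599 = 22.3511

22.3511


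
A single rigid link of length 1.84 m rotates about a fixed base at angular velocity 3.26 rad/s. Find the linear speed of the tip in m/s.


v = L*omega = 1.84 * 3.26 = 5.9984

5.9984 m/s


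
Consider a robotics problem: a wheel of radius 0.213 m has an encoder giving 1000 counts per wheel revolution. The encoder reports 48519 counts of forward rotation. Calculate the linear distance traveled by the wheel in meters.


revs = 48519/1000 = 48.519000
d = revs * 2*pi*r = 48.519000 * 2*pi*0.213 = 64.9339

64.9339 m


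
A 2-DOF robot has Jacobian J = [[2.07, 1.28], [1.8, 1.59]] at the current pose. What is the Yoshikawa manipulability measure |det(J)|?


det(J) = 2.07*1.59 - (1.28)*(1.8) = 0.9873
|det(J)| = 0.9873

0.9873


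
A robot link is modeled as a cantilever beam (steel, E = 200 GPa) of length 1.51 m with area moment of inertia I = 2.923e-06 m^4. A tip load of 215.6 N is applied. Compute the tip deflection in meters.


delta = F*L^3/(3*E*I) = 215.6*1.51^3/(3*2.000e+11*2.923e-06)
      = 742.3002356/1753800 = 4.2325e-04

4.2325e-04 m


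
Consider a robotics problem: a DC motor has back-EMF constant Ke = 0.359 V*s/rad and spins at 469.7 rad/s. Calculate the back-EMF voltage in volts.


V_emf = Ke * omega = 0.359*469.7 = 168.6223

168.6223 V


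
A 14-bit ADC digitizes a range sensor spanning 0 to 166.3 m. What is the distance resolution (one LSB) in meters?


res = range / 2^n = 166.3/2^14 = 166.3/16384 = 0.0102

0.0102 m


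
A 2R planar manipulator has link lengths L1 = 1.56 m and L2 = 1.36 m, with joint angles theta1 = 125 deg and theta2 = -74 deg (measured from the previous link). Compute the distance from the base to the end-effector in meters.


x = L1*cos(th1) + L2*cos(th1+th2) = -0.038904
y = L1*sin(th1) + L2*sin(th1+th2) = 2.334796
d = sqrt(x^2 + y^2) = sqrt(0.001514 + 5.451272) = 2.3351

2.3351 m


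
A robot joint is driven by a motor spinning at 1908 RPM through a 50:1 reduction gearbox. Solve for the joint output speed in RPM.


omega_joint = omega_motor / N = 1908 / 50 = 38.1600

38.1600 RPM


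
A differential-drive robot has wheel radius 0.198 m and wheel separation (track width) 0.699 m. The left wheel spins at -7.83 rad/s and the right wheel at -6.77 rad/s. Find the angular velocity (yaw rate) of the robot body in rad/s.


omega = r*(wR - wL)/L = 0.198*(-6.77 - (-7.83))/0.699 = 0.3003

0.3003 rad/s


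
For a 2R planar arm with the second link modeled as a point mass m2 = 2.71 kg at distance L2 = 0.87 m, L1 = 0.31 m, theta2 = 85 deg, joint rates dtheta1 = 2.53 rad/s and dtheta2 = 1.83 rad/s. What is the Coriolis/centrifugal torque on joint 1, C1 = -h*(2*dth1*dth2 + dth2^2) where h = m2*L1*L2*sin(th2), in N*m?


h = m2*L1*L2*sin(th2) = 2.71*0.31*0.87*sin(85 deg) = 0.728106
C1 = -h*(2*2.53*1.83 + 1.83^2) = -0.728106*12.6087 = -9.1805

-9.1805 N*m


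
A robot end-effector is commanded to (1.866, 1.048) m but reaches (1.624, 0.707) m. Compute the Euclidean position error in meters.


dx = 1.624 - (1.866) = -0.2420, dy = 0.707 - (1.048) = -0.3410
err = sqrt(0.058564 + 0.116281) = 0.4181

0.4181 m


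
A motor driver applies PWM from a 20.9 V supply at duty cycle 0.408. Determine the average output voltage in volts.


V_avg = V_supply * D = 20.9*0.408 = 8.5272

8.5272 V


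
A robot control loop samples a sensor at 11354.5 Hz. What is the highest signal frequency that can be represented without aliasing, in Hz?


f_max = f_s/2 = 11354.5/2 = 5677.2500

5677.2500 Hz


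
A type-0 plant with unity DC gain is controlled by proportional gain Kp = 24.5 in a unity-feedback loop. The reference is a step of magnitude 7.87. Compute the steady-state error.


e_ss = R/(1 + Kp) = 7.87/(1 + 24.5) = 7.87/25.5000 = 0.3086

0.3086


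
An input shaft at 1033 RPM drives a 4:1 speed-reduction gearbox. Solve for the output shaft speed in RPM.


omega_out = omega_in / N = 1033 / 4 = 258.2500

258.2500 RPM
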